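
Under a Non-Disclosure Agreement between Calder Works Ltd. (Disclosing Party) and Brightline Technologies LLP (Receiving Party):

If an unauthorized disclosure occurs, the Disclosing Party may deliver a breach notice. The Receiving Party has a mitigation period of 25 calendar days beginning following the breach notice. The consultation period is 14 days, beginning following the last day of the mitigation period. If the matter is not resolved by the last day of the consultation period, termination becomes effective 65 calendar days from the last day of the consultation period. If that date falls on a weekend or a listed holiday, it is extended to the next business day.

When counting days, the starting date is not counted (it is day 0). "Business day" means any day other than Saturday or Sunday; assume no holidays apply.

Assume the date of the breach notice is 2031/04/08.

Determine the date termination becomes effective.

2031/07/21

The last day of the mitigation period: 25 calendar days after 2031/04/08 is 2031/05/03.
The last day of the consultation period: 2031/05/03 + 14 days = 2031/05/17.
The date termination becomes effective: 65 calendar days after 2031/05/17 is 2031/07/21. 2031/07/21 is a Monday, so no roll-forward applies.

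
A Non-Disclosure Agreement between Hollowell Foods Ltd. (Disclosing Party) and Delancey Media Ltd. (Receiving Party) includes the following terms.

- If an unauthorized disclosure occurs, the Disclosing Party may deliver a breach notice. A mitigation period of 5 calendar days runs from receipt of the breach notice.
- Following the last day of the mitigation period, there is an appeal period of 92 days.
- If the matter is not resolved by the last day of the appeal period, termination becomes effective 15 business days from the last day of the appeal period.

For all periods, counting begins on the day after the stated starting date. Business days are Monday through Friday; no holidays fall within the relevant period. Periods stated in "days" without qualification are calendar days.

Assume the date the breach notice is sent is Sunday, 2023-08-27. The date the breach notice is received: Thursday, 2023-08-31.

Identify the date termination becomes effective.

Adding 5 calendar days to 2023-08-31 gives 2023-09-05, which is the last day of the mitigation period.
The last day of the appeal period: 92 calendar days after 2023-09-05 is 2023-12-06.
The date termination becomes effective: 15 business days after Wednesday, 2023-12-06, skipping weekends — Dec 7, Dec 8, Dec 11, Dec 12, …, Dec 25, Dec 26, Dec 27 — lands on Wednesday, 2023-12-27.

2023-12-27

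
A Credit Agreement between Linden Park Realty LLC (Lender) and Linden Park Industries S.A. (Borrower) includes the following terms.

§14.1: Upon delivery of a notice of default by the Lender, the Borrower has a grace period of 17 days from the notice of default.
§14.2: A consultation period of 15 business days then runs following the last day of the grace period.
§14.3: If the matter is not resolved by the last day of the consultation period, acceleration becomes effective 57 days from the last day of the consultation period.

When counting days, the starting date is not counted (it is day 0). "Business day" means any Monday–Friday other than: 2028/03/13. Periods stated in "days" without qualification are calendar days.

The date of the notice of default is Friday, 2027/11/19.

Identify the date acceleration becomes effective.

2028/02/22

Adding 17 calendar days to 2027/11/19 gives 2027/12/06, which is the last day of the grace period.
The last day of the consultation period: 15 business days after Monday, 2027/12/06, skipping weekends — Dec 7, Dec 8, Dec 9, Dec 10, …, Dec 23, Dec 24, Dec 27 — lands on Monday, 2027/12/27.
Adding 57 calendar days to 2027/12/27 gives 2028/02/22, which is the date acceleration becomes effective.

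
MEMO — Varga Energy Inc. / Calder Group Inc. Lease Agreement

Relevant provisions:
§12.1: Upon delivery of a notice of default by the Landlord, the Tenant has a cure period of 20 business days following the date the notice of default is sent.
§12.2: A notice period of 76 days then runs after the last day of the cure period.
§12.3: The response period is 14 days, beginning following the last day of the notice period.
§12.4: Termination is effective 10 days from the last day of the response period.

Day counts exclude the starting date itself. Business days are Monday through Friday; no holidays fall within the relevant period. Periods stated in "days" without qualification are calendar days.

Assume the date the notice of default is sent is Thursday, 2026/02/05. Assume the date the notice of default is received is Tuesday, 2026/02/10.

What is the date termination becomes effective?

2026/06/13

From Thursday, 2026/02/05, 20 business days (Feb 6, Feb 9, Feb 10, Feb 11, …, Mar 3, Mar 4, Mar 5, skipping weekends) brings us to Thursday, 2026/03/05, which is the last day of the cure period.
Adding 76 calendar days to 2026/03/05 gives 2026/05/20, which is the last day of the notice period.
The last day of the response period: 2026/05/20 + 14 days = 2026/06/03.
The date termination becomes effective: 10 calendar days after 2026/06/03 is 2026/06/13.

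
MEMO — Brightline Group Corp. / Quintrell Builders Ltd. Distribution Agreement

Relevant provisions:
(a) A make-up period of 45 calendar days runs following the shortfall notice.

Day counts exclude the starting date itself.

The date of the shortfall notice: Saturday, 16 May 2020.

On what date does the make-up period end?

Adding 45 calendar days to 16 May 2020 gives 30 June 2020, which is the last day of the make-up period.

30 June 2020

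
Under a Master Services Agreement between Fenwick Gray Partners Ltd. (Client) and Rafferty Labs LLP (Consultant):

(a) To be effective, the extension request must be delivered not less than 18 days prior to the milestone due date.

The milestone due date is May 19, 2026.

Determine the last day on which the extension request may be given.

Counting back 18 calendar days from May 19, 2026 gives May 1, 2026.

May 1, 2026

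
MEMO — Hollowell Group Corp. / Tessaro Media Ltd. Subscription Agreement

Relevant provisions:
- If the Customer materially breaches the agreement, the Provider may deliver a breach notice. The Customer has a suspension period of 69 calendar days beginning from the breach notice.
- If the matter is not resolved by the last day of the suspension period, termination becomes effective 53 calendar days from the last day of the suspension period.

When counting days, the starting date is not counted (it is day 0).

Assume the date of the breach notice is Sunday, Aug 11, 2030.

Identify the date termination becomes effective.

The last day of the suspension period: 69 calendar days after Aug 11, 2030 is Oct 19, 2030.
The date termination becomes effective: Oct 19, 2030 + 53 days = Dec 11, 2030.

Dec 11, 2030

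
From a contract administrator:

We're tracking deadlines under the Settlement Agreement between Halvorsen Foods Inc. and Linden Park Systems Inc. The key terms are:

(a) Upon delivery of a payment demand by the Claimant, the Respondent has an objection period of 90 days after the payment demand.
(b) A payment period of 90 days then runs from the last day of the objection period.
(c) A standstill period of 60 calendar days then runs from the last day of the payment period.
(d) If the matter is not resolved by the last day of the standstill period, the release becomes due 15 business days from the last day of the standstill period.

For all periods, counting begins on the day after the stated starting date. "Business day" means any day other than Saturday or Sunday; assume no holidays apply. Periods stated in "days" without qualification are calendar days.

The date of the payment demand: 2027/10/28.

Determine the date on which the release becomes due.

The last day of the objection period: 90 calendar days after 2027/10/28 is 2028/01/26.
Adding 90 calendar days to 2028/01/26 gives 2028/04/25, which is the last day of the payment period.
Adding 60 calendar days to 2028/04/25 gives 2028/06/24, which is the last day of the standstill period.
The date on which the release becomes due: 15 business days after Saturday, 2028/06/24, skipping weekends — Jun 26, Jun 27, Jun 28, Jun 29, …, Jul 12, Jul 13, Jul 14 — lands on Friday, 2028/07/14.

2028/07/14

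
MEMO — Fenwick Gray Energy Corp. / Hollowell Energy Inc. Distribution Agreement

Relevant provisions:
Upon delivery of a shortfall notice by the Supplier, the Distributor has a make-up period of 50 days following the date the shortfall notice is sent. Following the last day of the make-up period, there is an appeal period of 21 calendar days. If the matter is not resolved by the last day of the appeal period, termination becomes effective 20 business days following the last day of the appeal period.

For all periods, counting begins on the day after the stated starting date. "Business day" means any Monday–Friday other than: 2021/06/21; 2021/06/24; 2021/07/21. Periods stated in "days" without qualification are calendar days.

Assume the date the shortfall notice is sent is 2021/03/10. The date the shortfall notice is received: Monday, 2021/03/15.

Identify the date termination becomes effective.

2021/06/17

The last day of the make-up period: 50 calendar days after 2021/03/10 is 2021/04/29.
Adding 21 calendar days to 2021/04/29 gives 2021/05/20, which is the last day of the appeal period.
The date termination becomes effective: 20 business days after Thursday, 2021/05/20, skipping weekends — May 21, May 24, May 25, May 26, …, Jun 15, Jun 16, Jun 17 — lands on Thursday, 2021/06/17.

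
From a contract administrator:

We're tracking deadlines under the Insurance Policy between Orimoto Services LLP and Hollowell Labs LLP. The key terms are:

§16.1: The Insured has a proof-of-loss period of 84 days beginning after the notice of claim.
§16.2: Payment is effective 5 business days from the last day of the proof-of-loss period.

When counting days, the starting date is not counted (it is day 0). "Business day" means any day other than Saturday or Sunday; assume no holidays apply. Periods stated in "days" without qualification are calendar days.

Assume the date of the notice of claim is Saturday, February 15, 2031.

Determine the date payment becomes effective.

Adding 84 calendar days to February 15, 2031 gives May 10, 2031, which is the last day of the proof-of-loss period.
The date payment becomes effective: counting 5 business days from Saturday, May 10, 2031 (May 12, May 13, May 14, May 15, May 16, skipping weekends) reaches Friday, May 16, 2031.

May 16, 2031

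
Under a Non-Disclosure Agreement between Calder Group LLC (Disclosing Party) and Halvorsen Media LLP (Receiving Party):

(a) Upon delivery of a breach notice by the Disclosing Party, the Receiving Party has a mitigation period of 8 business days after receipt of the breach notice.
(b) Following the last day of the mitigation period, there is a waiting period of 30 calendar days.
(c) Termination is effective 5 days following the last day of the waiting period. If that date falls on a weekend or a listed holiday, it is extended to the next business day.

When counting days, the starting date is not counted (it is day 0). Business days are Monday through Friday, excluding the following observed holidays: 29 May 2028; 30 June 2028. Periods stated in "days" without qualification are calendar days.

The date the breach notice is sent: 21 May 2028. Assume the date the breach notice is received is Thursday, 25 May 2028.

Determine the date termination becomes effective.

From Thursday, 25 May 2028, 8 business days (May 26, May 30, May 31, Jun 1, Jun 2, Jun 5, Jun 6, Jun 7, skipping weekends and the listed holiday on May 29) brings us to Wednesday, 7 June 2028, which is the last day of the mitigation period.
The last day of the waiting period: 30 calendar days after 7 June 2028 is 7 July 2028.
The date termination becomes effective: 7 July 2028 + 5 days = 12 July 2028. 12 July 2028 is a Wednesday and is not a listed holiday, so no roll-forward applies.

12 July 2028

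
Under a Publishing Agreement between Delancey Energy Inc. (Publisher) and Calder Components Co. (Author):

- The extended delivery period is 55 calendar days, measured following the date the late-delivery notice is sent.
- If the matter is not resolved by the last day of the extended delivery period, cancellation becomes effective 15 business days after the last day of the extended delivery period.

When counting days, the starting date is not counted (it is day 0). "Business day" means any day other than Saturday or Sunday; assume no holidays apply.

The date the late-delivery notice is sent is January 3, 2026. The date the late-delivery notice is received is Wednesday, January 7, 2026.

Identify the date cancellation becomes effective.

March 20, 2026

Adding 55 calendar days to January 3, 2026 gives February 27, 2026, which is the last day of the extended delivery period.
From Friday, February 27, 2026, 15 business days (Mar 2, Mar 3, Mar 4, Mar 5, …, Mar 18, Mar 19, Mar 20, skipping weekends) brings us to Friday, March 20, 2026, which is the date cancellation becomes effective.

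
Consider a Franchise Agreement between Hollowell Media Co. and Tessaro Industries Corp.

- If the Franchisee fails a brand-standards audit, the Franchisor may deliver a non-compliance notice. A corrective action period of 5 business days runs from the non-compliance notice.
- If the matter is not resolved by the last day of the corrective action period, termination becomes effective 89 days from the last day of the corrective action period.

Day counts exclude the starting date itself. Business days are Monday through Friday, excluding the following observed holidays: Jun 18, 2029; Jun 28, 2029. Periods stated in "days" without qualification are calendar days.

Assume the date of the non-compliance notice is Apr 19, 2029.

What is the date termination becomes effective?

The last day of the corrective action period: counting 5 business days from Thursday, Apr 19, 2029 (Apr 20, Apr 23, Apr 24, Apr 25, Apr 26, skipping weekends) reaches Thursday, Apr 26, 2029.
The date termination becomes effective: 89 calendar days after Apr 26, 2029 is Jul 24, 2029.

Jul 24, 2029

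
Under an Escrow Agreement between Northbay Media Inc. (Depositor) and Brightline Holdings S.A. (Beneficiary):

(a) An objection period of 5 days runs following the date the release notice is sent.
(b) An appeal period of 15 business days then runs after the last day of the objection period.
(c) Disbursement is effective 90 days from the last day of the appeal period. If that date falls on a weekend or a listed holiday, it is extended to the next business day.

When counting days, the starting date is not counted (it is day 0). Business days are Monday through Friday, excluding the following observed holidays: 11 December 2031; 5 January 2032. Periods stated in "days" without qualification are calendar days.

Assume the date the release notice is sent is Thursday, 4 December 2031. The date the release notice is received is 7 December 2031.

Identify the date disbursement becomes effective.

The last day of the objection period: 5 calendar days after 4 December 2031 is 9 December 2031.
The last day of the appeal period: 15 business days after Tuesday, 9 December 2031, skipping weekends and the listed holiday on Dec 11 — Dec 10, Dec 12, Dec 15, Dec 16, …, Dec 29, Dec 30, Dec 31 — lands on Wednesday, 31 December 2031.
Adding 90 calendar days to 31 December 2031 gives 30 March 2032, which is the date disbursement becomes effective. 30 March 2032 is a Tuesday and is not a listed holiday, so no roll-forward applies.

30 March 2032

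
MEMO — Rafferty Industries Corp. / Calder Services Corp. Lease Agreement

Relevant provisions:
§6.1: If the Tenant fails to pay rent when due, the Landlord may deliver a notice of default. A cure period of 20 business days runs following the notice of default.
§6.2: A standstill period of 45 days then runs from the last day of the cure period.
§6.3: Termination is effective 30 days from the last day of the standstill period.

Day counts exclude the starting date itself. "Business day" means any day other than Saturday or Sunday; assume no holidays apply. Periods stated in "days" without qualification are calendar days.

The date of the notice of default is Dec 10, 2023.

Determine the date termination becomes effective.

Mar 20, 2024

The last day of the cure period: 20 business days after Sunday, Dec 10, 2023, skipping weekends — Dec 11, Dec 12, Dec 13, Dec 14, …, Jan 3, Jan 4, Jan 5 — lands on Friday, Jan 5, 2024.
The last day of the standstill period: 45 calendar days after Jan 5, 2024 is Feb 19, 2024.
The date termination becomes effective: Feb 19, 2024 + 30 days = Mar 20, 2024.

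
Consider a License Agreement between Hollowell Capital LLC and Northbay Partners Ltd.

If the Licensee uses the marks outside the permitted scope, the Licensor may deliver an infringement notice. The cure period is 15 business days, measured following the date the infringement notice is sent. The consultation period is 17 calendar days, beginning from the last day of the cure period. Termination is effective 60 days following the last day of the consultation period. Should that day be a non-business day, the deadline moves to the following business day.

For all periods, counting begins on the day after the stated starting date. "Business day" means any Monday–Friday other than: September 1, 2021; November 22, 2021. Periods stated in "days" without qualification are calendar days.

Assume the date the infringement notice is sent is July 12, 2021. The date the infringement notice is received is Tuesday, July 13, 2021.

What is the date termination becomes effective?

October 18, 2021

The last day of the cure period: counting 15 business days from Monday, July 12, 2021 (Jul 13, Jul 14, Jul 15, Jul 16, …, Jul 29, Jul 30, Aug 2, skipping weekends) reaches Monday, August 2, 2021.
The last day of the consultation period: August 2, 2021 + 17 days = August 19, 2021.
The date termination becomes effective: August 19, 2021 + 60 days = October 18, 2021. October 18, 2021 is a Monday and is not a listed holiday, so no roll-forward applies.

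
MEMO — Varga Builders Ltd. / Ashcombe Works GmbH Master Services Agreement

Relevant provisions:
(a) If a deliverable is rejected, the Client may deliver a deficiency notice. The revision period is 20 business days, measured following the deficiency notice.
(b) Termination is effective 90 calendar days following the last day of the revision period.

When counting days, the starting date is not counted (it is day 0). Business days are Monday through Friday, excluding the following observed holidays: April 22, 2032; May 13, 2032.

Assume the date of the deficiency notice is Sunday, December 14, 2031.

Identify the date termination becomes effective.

April 8, 2032

From Sunday, December 14, 2031, 20 business days (Dec 15, Dec 16, Dec 17, Dec 18, …, Jan 7, Jan 8, Jan 9, skipping weekends) brings us to Friday, January 9, 2032, which is the last day of the revision period.
The date termination becomes effective: January 9, 2032 + 90 days = April 8, 2032.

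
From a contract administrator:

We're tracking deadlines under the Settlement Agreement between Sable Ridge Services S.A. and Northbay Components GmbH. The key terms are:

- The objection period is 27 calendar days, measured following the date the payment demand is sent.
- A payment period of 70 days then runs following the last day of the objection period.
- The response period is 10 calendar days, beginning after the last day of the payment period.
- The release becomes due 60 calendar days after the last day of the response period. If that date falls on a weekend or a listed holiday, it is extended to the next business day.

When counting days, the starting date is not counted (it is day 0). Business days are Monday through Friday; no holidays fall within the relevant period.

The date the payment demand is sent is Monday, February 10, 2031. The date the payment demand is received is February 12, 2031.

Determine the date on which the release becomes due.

July 28, 2031

The last day of the objection period: 27 calendar days after February 10, 2031 is March 9, 2031.
The last day of the payment period: 70 calendar days after March 9, 2031 is May 18, 2031.
The last day of the response period: 10 calendar days after May 18, 2031 is May 28, 2031.
The date on which the release becomes due: 60 calendar days after May 28, 2031 is July 27, 2031. That falls on a Sunday, so it rolls to the next business day, Monday, July 28, 2031.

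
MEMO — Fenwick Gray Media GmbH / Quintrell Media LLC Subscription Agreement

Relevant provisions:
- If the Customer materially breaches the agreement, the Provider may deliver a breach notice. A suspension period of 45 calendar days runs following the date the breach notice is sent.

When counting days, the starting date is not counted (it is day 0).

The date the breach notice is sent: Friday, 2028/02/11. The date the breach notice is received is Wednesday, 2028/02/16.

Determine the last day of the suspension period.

Adding 45 calendar days to 2028/02/11 gives 2028/03/27, which is the last day of the suspension period.

2028/03/27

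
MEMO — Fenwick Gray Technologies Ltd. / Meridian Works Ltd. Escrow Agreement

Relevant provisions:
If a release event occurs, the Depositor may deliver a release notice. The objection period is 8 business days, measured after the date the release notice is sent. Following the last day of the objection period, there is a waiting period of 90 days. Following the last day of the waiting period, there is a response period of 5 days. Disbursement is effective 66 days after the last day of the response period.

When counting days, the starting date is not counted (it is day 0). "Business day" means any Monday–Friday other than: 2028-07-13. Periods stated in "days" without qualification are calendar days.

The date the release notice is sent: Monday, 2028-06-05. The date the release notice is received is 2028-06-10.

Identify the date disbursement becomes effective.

The last day of the objection period: 8 business days after Monday, 2028-06-05, skipping weekends — Jun 6, Jun 7, Jun 8, Jun 9, Jun 12, Jun 13, Jun 14, Jun 15 — lands on Thursday, 2028-06-15.
Adding 90 calendar days to 2028-06-15 gives 2028-09-13, which is the last day of the waiting period.
Adding 5 calendar days to 2028-09-13 gives 2028-09-18, which is the last day of the response period.
The date disbursement becomes effective: 2028-09-18 + 66 days = 2028-11-23.

2028-11-23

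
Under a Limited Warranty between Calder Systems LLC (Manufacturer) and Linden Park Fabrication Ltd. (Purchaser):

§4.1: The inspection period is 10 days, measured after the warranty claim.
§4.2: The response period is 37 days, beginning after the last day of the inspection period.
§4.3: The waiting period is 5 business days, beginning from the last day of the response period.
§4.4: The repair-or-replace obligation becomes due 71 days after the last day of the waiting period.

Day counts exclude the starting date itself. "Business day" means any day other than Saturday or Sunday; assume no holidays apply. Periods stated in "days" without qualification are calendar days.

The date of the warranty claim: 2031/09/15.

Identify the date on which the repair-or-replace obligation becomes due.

Adding 10 calendar days to 2031/09/15 gives 2031/09/25, which is the last day of the inspection period.
Adding 37 calendar days to 2031/09/25 gives 2031/11/01, which is the last day of the response period.
From Saturday, 2031/11/01, 5 business days (Nov 3, Nov 4, Nov 5, Nov 6, Nov 7, skipping weekends) brings us to Friday, 2031/11/07, which is the last day of the waiting period.
The date on which the repair-or-replace obligation becomes due: 2031/11/07 + 71 days = 2032/01/17.

2032/01/17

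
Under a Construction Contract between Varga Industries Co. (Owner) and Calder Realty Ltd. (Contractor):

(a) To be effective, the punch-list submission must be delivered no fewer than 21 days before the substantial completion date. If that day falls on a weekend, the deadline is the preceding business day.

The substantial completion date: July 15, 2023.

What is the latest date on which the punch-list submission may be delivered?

June 23, 2023

Counting back 21 calendar days from July 15, 2023 gives June 24, 2023. That is a Saturday, so the deadline moves back to Friday, June 23, 2023.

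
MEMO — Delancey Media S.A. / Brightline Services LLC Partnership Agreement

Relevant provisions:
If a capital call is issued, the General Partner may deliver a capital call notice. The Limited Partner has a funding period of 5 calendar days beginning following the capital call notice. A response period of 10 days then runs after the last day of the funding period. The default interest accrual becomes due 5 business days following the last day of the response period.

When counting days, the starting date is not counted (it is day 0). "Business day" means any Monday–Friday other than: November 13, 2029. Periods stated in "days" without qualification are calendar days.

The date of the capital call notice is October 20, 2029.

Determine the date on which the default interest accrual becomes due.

November 9, 2029

The last day of the funding period: October 20, 2029 + 5 days = October 25, 2029.
The last day of the response period: 10 calendar days after October 25, 2029 is November 4, 2029.
From Sunday, November 4, 2029, 5 business days (Nov 5, Nov 6, Nov 7, Nov 8, Nov 9, skipping weekends) brings us to Friday, November 9, 2029, which is the date on which the default interest accrual becomes due.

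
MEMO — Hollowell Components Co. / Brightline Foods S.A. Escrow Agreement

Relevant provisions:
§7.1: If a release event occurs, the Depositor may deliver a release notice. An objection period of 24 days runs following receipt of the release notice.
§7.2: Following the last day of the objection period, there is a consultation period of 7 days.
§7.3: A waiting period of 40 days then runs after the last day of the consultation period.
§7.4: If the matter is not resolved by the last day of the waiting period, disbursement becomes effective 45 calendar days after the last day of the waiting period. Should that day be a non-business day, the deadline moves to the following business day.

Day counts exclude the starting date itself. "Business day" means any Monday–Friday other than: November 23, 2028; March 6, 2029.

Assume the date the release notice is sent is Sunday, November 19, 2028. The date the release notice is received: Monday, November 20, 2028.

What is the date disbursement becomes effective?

March 16, 2029

The last day of the objection period: November 20, 2028 + 24 days = December 14, 2028.
The last day of the consultation period: December 14, 2028 + 7 days = December 21, 2028.
The last day of the waiting period: December 21, 2028 + 40 days = January 30, 2029.
Adding 45 calendar days to January 30, 2029 gives March 16, 2029, which is the date disbursement becomes effective. March 16, 2029 is a Friday and is not a listed holiday, so no roll-forward applies.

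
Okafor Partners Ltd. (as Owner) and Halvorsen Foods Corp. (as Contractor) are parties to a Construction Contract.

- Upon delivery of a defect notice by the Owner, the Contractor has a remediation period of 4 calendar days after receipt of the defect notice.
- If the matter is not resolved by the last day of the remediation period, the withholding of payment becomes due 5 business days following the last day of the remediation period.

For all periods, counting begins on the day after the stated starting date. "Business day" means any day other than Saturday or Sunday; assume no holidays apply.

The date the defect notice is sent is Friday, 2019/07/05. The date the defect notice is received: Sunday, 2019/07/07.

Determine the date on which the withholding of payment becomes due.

2019/07/18

Adding 4 calendar days to 2019/07/07 gives 2019/07/11, which is the last day of the remediation period.
From Thursday, 2019/07/11, 5 business days (Jul 12, Jul 15, Jul 16, Jul 17, Jul 18, skipping weekends) brings us to Thursday, 2019/07/18, which is the date on which the withholding of payment becomes due.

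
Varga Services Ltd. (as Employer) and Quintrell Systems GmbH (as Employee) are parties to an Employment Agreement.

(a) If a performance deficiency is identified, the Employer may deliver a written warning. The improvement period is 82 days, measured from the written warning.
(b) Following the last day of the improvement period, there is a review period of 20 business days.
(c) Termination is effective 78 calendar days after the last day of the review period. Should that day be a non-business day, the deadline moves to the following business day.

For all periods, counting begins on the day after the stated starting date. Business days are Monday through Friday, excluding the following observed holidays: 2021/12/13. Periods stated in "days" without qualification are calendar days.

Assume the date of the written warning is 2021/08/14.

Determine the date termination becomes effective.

2022/02/18

Adding 82 calendar days to 2021/08/14 gives 2021/11/04, which is the last day of the improvement period.
From Thursday, 2021/11/04, 20 business days (Nov 5, Nov 8, Nov 9, Nov 10, …, Nov 30, Dec 1, Dec 2, skipping weekends) brings us to Thursday, 2021/12/02, which is the last day of the review period.
The date termination becomes effective: 78 calendar days after 2021/12/02 is 2022/02/18. 2022/02/18 is a Friday and is not a listed holiday, so no roll-forward applies.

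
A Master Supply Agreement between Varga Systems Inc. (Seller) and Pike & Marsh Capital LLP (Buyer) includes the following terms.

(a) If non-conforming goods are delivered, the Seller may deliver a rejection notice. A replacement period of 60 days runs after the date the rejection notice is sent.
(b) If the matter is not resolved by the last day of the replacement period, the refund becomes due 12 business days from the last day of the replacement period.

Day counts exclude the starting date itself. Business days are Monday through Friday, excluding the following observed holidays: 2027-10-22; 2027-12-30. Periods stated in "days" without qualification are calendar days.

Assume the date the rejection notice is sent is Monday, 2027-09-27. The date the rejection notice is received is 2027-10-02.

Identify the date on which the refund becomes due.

The last day of the replacement period: 2027-09-27 + 60 days = 2027-11-26.
From Friday, 2027-11-26, 12 business days (Nov 29, Nov 30, Dec 1, Dec 2, …, Dec 10, Dec 13, Dec 14, skipping weekends) brings us to Tuesday, 2027-12-14, which is the date on which the refund becomes due.

2027-12-14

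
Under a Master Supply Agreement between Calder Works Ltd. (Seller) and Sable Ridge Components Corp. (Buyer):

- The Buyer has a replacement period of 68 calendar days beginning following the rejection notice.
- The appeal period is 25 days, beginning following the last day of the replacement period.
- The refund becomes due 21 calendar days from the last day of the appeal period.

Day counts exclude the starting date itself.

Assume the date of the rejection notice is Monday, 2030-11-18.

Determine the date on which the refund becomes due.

The last day of the replacement period: 68 calendar days after 2030-11-18 is 2031-01-25.
The last day of the appeal period: 25 calendar days after 2031-01-25 is 2031-02-19.
The date on which the refund becomes due: 21 calendar days after 2031-02-19 is 2031-03-12.

2031-03-12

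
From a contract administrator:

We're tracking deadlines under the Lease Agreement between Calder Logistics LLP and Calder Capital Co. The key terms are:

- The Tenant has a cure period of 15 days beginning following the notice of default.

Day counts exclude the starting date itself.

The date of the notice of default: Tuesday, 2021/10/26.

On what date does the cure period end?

Adding 15 calendar days to 2021/10/26 gives 2021/11/10, which is the last day of the cure period.

2021/11/10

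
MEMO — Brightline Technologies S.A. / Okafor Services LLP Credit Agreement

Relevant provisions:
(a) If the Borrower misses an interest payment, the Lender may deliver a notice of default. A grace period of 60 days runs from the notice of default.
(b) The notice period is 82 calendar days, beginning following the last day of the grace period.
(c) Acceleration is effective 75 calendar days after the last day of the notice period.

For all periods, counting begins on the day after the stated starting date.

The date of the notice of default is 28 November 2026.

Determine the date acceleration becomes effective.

3 July 2027

The last day of the grace period: 28 November 2026 + 60 days = 27 January 2027.
The last day of the notice period: 27 January 2027 + 82 days = 19 April 2027.
Adding 75 calendar days to 19 April 2027 gives 3 July 2027, which is the date acceleration becomes effective.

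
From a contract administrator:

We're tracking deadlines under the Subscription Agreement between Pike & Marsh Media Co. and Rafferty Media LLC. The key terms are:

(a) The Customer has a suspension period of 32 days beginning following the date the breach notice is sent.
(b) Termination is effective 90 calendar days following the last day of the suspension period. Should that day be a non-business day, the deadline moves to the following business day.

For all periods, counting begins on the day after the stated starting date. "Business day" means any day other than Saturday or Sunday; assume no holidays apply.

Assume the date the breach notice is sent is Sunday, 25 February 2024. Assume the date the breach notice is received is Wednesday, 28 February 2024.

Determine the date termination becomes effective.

26 June 2024

The last day of the suspension period: 25 February 2024 + 32 days = 28 March 2024.
Adding 90 calendar days to 28 March 2024 gives 26 June 2024, which is the date termination becomes effective. 26 June 2024 is a Wednesday, so no roll-forward applies.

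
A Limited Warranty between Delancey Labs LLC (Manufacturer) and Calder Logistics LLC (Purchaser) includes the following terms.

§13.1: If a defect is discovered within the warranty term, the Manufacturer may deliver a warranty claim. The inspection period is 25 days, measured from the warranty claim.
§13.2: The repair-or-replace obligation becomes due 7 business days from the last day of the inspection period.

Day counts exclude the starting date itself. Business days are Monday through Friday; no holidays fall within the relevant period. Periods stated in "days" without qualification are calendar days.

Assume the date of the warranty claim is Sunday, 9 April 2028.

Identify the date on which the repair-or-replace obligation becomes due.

15 May 2028

The last day of the inspection period: 25 calendar days after 9 April 2028 is 4 May 2028.
From Thursday, 4 May 2028, 7 business days (May 5, May 8, May 9, May 10, May 11, May 12, May 15, skipping weekends) brings us to Monday, 15 May 2028, which is the date on which the repair-or-replace obligation becomes due.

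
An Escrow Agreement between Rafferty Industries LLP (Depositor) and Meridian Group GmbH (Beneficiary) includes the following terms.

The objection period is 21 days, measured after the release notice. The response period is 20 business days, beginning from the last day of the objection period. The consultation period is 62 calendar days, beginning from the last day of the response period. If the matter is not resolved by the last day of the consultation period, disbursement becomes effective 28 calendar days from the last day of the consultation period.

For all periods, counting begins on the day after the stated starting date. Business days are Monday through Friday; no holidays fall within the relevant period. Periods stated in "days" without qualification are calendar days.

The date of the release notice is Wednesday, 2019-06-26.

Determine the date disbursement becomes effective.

Adding 21 calendar days to 2019-06-26 gives 2019-07-17, which is the last day of the objection period.
The last day of the response period: counting 20 business days from Wednesday, 2019-07-17 (Jul 18, Jul 19, Jul 22, Jul 23, …, Aug 12, Aug 13, Aug 14, skipping weekends) reaches Wednesday, 2019-08-14.
Adding 62 calendar days to 2019-08-14 gives 2019-10-15, which is the last day of the consultation period.
The date disbursement becomes effective: 28 calendar days after 2019-10-15 is 2019-11-12.

2019-11-12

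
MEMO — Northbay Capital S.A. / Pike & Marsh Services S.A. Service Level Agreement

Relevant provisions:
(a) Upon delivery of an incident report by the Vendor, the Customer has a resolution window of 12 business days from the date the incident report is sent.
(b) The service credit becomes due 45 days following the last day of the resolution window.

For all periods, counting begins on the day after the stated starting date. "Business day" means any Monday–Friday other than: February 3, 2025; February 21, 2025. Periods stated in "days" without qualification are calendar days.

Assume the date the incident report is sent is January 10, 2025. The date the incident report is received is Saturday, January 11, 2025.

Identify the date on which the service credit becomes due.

March 14, 2025

The last day of the resolution window: 12 business days after Friday, January 10, 2025, skipping weekends — Jan 13, Jan 14, Jan 15, Jan 16, …, Jan 24, Jan 27, Jan 28 — lands on Tuesday, January 28, 2025.
The date on which the service credit becomes due: January 28, 2025 + 45 days = March 14, 2025.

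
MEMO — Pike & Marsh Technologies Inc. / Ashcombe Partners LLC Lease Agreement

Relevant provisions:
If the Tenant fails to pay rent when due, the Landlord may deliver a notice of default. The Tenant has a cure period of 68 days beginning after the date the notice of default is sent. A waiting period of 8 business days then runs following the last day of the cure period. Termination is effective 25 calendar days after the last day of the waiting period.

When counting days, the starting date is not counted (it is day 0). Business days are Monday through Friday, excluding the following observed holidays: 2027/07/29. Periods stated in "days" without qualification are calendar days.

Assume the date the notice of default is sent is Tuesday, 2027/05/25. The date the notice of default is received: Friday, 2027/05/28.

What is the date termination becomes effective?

The last day of the cure period: 2027/05/25 + 68 days = 2027/08/01.
From Sunday, 2027/08/01, 8 business days (Aug 2, Aug 3, Aug 4, Aug 5, Aug 6, Aug 9, Aug 10, Aug 11, skipping weekends) brings us to Wednesday, 2027/08/11, which is the last day of the waiting period.
The date termination becomes effective: 25 calendar days after 2027/08/11 is 2027/09/05.

2027/09/05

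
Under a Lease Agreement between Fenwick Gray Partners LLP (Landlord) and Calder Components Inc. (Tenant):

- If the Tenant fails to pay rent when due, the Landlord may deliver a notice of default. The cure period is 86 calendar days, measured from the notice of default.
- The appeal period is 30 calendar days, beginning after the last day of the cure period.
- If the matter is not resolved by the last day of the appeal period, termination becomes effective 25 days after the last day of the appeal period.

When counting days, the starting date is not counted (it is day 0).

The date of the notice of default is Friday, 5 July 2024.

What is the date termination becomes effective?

23 November 2024

Adding 86 calendar days to 5 July 2024 gives 29 September 2024, which is the last day of the cure period.
Adding 30 calendar days to 29 September 2024 gives 29 October 2024, which is the last day of the appeal period.
The date termination becomes effective: 25 calendar days after 29 October 2024 is 23 November 2024.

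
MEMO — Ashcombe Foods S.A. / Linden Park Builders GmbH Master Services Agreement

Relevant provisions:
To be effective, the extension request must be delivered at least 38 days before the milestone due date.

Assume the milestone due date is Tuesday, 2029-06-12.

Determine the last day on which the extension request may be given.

2029-06-12 minus 38 days is 2029-05-05.

2029-05-05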